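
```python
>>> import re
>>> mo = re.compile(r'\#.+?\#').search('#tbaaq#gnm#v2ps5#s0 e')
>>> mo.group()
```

'#tbaaq#'

A `+?`/`*?`/`{m,n}?` starts at its minimum and grows only as far as needed for what follows to match.
`search` walks the string left to right and returns the first match it finds.
The match spans [0:7] → '#tbaaq#'.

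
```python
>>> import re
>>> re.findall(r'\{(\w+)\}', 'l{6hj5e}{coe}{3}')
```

['6hj5e', 'coe', '3']

Scanning left to right: at [1:8] match '{6hj5e}', group 1 = '6hj5e'; at [8:13] match '{coe}', group 1 = 'coe'; at [13:16] match '{3}', group 1 = '3'.
One capturing group, so `findall` returns just the captured substring from each match — 3 in all.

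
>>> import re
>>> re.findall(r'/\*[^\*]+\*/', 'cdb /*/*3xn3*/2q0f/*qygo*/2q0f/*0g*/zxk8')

['/*3xn3*/', '/*qygo*/', '/*0g*/']

Matches: at [6:14] → '/*3xn3*/'; at [18:26] → '/*qygo*/'; at [30:36] → '/*0g*/'.
No capturing groups, so `findall` returns the 3 full match strings.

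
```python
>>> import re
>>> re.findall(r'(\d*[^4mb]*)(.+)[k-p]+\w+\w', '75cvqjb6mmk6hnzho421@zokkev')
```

Pattern: zero or more of a digit, then zero or more of any character except [4mb] (captured); then one or more of any character (captured); then one or more of a character in [k-p], then one or more of a word character, then a word character.
Walking the string: at [0:27] match '75cvqjb6mmk6hnzho421@zokkev', groups = ('75cvqj', 'b6mmk6hnzho421@zok').
Multiple groups make `findall` return tuples — one 2-tuple for the one match.

[('75cvqj', 'b6mmk6hnzho421@zok')]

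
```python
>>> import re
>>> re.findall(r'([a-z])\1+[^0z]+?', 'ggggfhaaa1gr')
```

`\1` has to match the exact text group 1 already captured.
Because there's exactly one group, `findall` drops the full match and keeps group 1 from each hit.

['g', 'a']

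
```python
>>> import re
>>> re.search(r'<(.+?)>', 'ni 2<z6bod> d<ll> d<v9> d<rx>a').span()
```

(4, 11)

The match spans [4:11] → '<z6bod>'.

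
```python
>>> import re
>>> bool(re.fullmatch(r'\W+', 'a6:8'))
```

This matches one or more of a non-word character.
`fullmatch` succeeds only if the pattern covers the string from start to end.
Here there's no way to consume every character, so the call returns None, and `bool(None)` is False.

False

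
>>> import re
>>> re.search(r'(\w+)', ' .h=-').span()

The pattern matches one or more of a word character (captured).
`re.search` tries every starting position until one works.
The match spans [2:3] → 'h'.
Captured: group 1 = 'h'.

(2, 3)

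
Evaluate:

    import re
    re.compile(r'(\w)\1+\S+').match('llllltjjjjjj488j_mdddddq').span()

(0, 24)

A backreference is literal: `\1` must see the identical characters the first group matched.
`re.match` won't scan ahead — the pattern has to work from the very first character.
The match spans [0:24] → 'llllltjjjjjj488j_mdddddq'.
Captured: group 1 = 'l'.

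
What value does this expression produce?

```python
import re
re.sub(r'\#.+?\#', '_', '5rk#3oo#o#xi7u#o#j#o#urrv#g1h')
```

'5rk_o_o_o_g1h'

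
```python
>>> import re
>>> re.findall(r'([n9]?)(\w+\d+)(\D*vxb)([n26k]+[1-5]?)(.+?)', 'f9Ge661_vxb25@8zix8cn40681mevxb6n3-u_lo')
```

Pattern: optionally one of [n9] (captured); then one or more of a word character, then one or more of a digit (captured); then zero or more of a non-digit, then the literal 'vxb' (captured); then one or more of one of [n26k], then optionally a character in [1-5] (captured); then one or more of any character (lazy) (captured).
A non-greedy quantifier consumes as few characters as it can — just enough that the remainder of the pattern still matches from where it stops; whatever follows it matches normally.
Matches: at [0:14] match 'f9Ge661_vxb25@', groups = ('', 'f9Ge661', '_vxb', '25', '@'); at [14:35] match '8zix8cn40681mevxb6n3-', groups = ('', '8zix8cn40681', 'mevxb', '6n3', '-').
Multiple groups make `findall` return tuples — one 5-tuple for each match.

[('', 'f9Ge661', '_vxb', '25', '@'), ('', '8zix8cn40681', 'mevxb', '6n3', '-')]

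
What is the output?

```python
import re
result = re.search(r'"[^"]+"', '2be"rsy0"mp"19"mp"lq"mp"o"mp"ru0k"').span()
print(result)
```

(3, 9)

The match spans [3:9] → '"rsy0"'.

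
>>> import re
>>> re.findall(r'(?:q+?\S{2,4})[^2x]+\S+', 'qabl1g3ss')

['qabl1g3ss']

The pattern matches one or more of the literal 'q' (lazy), then 2 to 4 of a non-whitespace character (non-capturing group); then one or more of any character except [2x], then one or more of a non-whitespace character.
Walking the string: at [0:9] → 'qabl1g3ss'.
With no groups in the pattern, `findall` gives back each whole match — 1 here.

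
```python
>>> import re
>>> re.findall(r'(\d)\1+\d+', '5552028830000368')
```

The backreference `\1` re-matches whatever the first group consumed, character for character.
Matches: at [0:16] match '5552028830000368', group 1 = '5'.
`findall` collects group 1 from the one match (1 total).

['5']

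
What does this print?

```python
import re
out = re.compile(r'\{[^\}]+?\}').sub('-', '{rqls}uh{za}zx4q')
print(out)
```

Matches: at [0:6] → '{rqls}'; at [8:12] → '{za}'.
`sub` substitutes '-' at each match site.

-uh-zx4q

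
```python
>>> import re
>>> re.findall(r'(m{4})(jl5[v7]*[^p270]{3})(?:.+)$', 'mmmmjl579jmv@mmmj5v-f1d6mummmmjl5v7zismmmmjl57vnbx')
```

This matches exactly 4 of a literal 'm' (captured); then the literal 'jl5', then zero or more of one of [v7], then exactly 3 of any character except [p270] (captured); then one or more of any character (non-capturing group); then anchored at the end.
Multiple groups make `findall` return tuples — one 2-tuple for the one match.

[('mmmm', 'jl579jm')]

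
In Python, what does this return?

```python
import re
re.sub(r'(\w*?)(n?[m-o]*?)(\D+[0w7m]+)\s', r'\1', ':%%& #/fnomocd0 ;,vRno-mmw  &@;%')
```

' &@;%'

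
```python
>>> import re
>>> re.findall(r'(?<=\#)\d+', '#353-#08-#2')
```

['353', '08', '2']

Because the assertion is zero-width, the text it checks is not consumed and won't appear in the result.
No capturing groups, so `findall` returns the 3 full match strings.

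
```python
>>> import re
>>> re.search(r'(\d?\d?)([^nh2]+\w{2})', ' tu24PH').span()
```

The pattern matches optionally a digit, then optionally a digit (captured); then one or more of any character except [nh2], then exactly 2 of a word character (captured).
`re.search` scans for the first position where the pattern succeeds.
The match spans [0:5] → ' tu24'.
Captured: group 1 = '', group 2 = ' tu24'.

(0, 5)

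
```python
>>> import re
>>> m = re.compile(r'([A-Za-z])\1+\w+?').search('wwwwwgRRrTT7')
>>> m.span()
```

(0, 6)

After group 1 captures some text, `\1` only succeeds where that same text appears again.
The match spans [0:6] → 'wwwwwg'.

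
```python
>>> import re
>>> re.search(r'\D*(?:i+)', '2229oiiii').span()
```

(4, 9)

The pattern matches zero or more of a non-digit; then one or more of a literal 'i' (non-capturing group).
`re.search` tries every starting position until one works.
The match spans [4:9] → 'oiiii'.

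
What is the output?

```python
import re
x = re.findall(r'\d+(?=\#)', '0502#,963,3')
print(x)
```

The lookaround is zero-width — it requires the adjacent text to match without consuming it, so the asserted text isn't part of the match.
Walking the string: at [0:4] → '0502'.
No capturing groups, so `findall` returns the 1 full match string.

['0502']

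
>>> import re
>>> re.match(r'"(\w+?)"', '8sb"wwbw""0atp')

With `match`, the pattern is implicitly anchored at the beginning.
Here the pattern fails at index 0, so the call returns None.

None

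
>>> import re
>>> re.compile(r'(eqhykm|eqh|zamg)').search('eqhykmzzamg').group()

Alternation isn't longest-match — the leftmost alternative that fits at this position is chosen.
`re.search` tries every starting position until one works.
The match spans [0:6] → 'eqhykm'.
Captured: group 1 = 'eqhykm'.

'eqhykm'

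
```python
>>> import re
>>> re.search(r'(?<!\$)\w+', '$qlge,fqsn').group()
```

The negative lookahead/lookbehind blocks any match where the forbidden context is present.
Unlike `match`, `search` isn't anchored — it looks for the pattern anywhere in the string.
The match spans [2:5] → 'lge'.

'lge'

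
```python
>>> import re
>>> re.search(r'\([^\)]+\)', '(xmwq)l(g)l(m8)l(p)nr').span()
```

The match spans [0:6] → '(xmwq)'.

(0, 6)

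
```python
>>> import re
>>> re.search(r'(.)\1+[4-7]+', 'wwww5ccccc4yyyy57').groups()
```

('w',)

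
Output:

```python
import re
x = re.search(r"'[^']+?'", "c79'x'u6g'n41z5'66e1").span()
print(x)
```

(3, 6)

`re.search` tries every starting position until one works.
The match spans [3:6] → "'x'".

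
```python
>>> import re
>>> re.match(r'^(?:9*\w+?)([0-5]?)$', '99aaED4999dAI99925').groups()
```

('5',)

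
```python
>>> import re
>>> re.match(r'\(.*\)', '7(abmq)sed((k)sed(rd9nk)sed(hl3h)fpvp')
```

With `match`, the pattern is implicitly anchored at the beginning.
Here the pattern fails at index 0, so the call returns None.

None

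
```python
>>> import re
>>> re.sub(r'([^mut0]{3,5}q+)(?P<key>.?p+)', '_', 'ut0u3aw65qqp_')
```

The pattern matches 3 to 5 of any character except [mut0], then one or more of the literal 'q' (captured); then optionally any character, then one or more of a literal 'p' (captured as 'key').
Matches: at [4:12] → '3aw65qqp'.
Every occurrence is swapped for '_'.

'ut0u__'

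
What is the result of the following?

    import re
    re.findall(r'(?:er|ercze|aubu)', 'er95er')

['er', 'er']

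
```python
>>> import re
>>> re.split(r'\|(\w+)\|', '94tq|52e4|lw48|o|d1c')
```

Matches to split on: at [4:10] → '|52e4|'; at [14:17] → '|o|'.
`re.split` interleaves the captured-group text with the surrounding fragments.

['94tq', '52e4', 'lw48', 'o', 'd1c']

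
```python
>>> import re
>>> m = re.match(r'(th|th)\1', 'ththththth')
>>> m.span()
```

`re.match` only tries the pattern at the start of the string.
The match spans [0:4] → 'thth'.

(0, 4)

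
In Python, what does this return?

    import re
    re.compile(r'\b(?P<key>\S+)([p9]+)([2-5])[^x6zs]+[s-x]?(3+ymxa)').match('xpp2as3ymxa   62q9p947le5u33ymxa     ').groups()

('xp', 'p', '2', '3ymxa')

Pattern: a word boundary (`\b`, zero-width); then one or more of a non-whitespace character (captured as 'key'); then one or more of one of [p9] (captured); then a character in [2-5] (captured); then one or more of any character except [x6zs], then optionally a character in [s-x]; then one or more of the literal '3', then the literal 'ym', then the literal 'xa' (captured).
`re.match` won't scan ahead — the pattern has to work from the very first character.
The match spans [0:11] → 'xpp2as3ymxa'.
Captured: group 1 = 'xp', group 2 = 'p', group 3 = '2', group 4 = '3ymxa'.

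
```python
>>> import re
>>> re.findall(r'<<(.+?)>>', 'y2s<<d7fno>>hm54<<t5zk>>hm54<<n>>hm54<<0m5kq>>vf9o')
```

A `+?`/`*?`/`{m,n}?` starts at its minimum and grows only as far as needed for what follows to match.
Walking the string: at [3:12] match '<<d7fno>>', group 1 = 'd7fno'; at [16:24] match '<<t5zk>>', group 1 = 't5zk'; at [28:33] match '<<n>>', group 1 = 'n'; at [37:46] match '<<0m5kq>>', group 1 = '0m5kq'.
One capturing group, so `findall` returns just the captured substring from each match — 4 in all.

['d7fno', 't5zk', 'n', '0m5kq']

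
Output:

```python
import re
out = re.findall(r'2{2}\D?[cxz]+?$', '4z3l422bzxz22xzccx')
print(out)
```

['22xzccx']

Pattern: exactly 2 of the literal '2', then optionally a non-digit; then one or more of one of [cxz] (lazy); then anchored at the end.
Scanning left to right: at [11:18] → '22xzccx'.
`findall` yields the raw match text (1 of them) because the pattern has no groups.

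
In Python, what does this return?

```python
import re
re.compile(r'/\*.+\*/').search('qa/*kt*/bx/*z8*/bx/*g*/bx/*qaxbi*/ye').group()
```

'/*kt*/bx/*z8*/bx/*g*/bx/*qaxbi*/'

`search` walks the string left to right and returns the first match it finds.
The match spans [2:34] → '/*kt*/bx/*z8*/bx/*g*/bx/*qaxbi*/'.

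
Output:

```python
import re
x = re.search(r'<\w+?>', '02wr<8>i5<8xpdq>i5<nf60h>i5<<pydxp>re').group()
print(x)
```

<8>

`re.search` scans for the first position where the pattern succeeds.
The match spans [4:7] → '<8>'.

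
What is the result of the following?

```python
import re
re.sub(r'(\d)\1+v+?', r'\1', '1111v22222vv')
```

'12v'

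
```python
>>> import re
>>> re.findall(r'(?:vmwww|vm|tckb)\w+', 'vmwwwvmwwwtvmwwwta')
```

Since nothing is captured, `findall` lists the 1 matched substring directly.

['vmwwwvmwwwtvmwwwta']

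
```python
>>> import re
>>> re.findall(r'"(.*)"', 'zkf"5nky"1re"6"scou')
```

['5nky"1re"6']

Scanning left to right: at [3:15] match '"5nky"1re"6"', group 1 = '5nky"1re"6'.
With a single group, `findall` returns only what that group captured — 1 item.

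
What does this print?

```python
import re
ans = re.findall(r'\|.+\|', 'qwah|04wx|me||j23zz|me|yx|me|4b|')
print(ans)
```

Scanning left to right: at [4:32] → '|04wx|me||j23zz|me|yx|me|4b|'.
Since nothing is captured, `findall` lists the 1 matched substring directly.

['|04wx|me||j23zz|me|yx|me|4b|']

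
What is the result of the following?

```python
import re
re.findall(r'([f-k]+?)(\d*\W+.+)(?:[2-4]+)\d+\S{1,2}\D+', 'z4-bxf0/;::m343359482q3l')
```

The pattern matches one or more of a character in [f-k] (lazy) (captured); then zero or more of a digit, then one or more of a non-word character, then one or more of any character (captured); then one or more of a character in [2-4] (non-capturing group); then one or more of a digit; then 1 to 2 of a non-whitespace character, then one or more of a non-digit.
Walking the string: at [5:24] match 'f0/;::m343359482q3l', groups = ('f', '0/;::m343359').
`findall` packs the 2 group values into a tuple for every match.

[('f', '0/;::m343359')]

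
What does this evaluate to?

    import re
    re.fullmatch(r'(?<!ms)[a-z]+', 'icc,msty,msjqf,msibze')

None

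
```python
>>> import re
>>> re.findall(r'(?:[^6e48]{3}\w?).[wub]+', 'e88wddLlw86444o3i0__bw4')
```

The pattern matches exactly 3 of any character except [6e48], then optionally a word character (non-capturing group); then any character, then one or more of one of [wub].
Walking the string: at [3:9] → 'wddLlw'; at [15:22] → '3i0__bw'.
With no groups in the pattern, `findall` gives back each whole match — 2 here.

['wddLlw', '3i0__bw']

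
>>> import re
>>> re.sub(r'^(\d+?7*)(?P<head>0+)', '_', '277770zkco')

The pattern matches anchored at the start of the string; then one or more of a digit (lazy), then zero or more of the literal '7' (captured); then one or more of a literal '0' (captured as 'head').
Each match is replaced by '_'.

'_zkco'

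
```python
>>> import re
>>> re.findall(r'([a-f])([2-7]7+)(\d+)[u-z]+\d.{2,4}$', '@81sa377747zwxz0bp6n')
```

The pattern matches a character in [a-f] (captured); then a character in [2-7], then one or more of the literal '7' (captured); then one or more of a digit (captured); then one or more of a character in [u-z], then a digit; then 2 to 4 of any character; then anchored at the end.
Multiple groups make `findall` return tuples — one 3-tuple for the one match.

[('a', '3777', '47')]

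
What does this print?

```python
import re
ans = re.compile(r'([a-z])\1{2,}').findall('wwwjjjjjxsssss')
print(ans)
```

`\1` has to match the exact text group 1 already captured.
Scanning left to right: at [0:3] match 'www', group 1 = 'w'; at [3:8] match 'jjjjj', group 1 = 'j'; at [9:14] match 'sssss', group 1 = 's'.
One capturing group, so `findall` returns just the captured substring from each match — 3 in all.

['w', 'j', 's']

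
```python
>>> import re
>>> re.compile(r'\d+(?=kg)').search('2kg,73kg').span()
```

(0, 1)

The lookaround is zero-width — it requires the adjacent text to match without consuming it, so the asserted text isn't part of the match.
`search` walks the string left to right and returns the first match it finds.
The match spans [0:1] → '2'.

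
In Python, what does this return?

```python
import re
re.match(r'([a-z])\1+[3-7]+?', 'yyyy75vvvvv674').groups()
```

('y',)

The match spans [0:5] → 'yyyy7'.
Captured: group 1 = 'y'.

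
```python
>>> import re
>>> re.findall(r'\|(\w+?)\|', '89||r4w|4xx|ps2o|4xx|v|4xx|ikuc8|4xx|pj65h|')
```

`findall` collects group 1 from each match (5 total).

['r4w', 'ps2o', 'v', 'ikuc8', 'pj65h']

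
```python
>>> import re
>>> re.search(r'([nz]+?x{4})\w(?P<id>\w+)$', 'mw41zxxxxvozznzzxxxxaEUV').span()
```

(4, 24)

The match spans [4:24] → 'zxxxxvozznzzxxxxaEUV'.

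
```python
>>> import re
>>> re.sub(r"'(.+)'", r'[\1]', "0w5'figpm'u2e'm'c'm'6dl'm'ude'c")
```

`\1` in the replacement pulls in group 1's text for each match.

"0w5[figpm'u2e'm'c'm'6dl'm'ude]c"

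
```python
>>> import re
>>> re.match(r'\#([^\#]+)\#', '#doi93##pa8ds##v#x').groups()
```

('doi93',)

`re.match` won't scan ahead — the pattern has to work from the very first character.
The match spans [0:7] → '#doi93#'.
Captured: group 1 = 'doi93'.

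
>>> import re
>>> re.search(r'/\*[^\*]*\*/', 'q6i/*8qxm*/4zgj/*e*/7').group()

The match spans [3:11] → '/*8qxm*/'.

'/*8qxm*/'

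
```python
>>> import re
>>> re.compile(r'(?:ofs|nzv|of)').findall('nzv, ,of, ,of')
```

['nzv', 'of', 'of']

Matches: at [0:3] → 'nzv'; at [6:8] → 'of'; at [11:13] → 'of'.
No capturing groups, so `findall` returns the 3 full match strings.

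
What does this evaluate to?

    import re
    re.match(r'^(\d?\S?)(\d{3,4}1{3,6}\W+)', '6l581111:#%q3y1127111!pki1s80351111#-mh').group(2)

'581111:#%'

This matches anchored at the start of the string; then optionally a digit, then optionally a non-whitespace character (captured); then 3 to 4 of a digit, then 3 to 6 of the literal '1', then one or more of a non-word character (captured).
`match` is anchored at position 0; if the pattern doesn't fit there, it returns None.
The match spans [0:11] → '6l581111:#%'.
Captured: group 1 = '6l', group 2 = '581111:#%'.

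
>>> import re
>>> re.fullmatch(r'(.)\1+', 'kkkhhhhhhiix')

None

`\1` has to match the exact text group 1 already captured.
`re.fullmatch` requires the pattern to consume the entire string.
Here the string isn't matched end-to-end, so the call returns None.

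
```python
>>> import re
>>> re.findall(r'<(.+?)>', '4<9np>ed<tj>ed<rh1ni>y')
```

The `?` after the quantifier makes it lazy — it takes as little as possible before letting the rest of the pattern try.
Because there's exactly one group, `findall` drops the full match and keeps group 1 from each hit.

['9np', 'tj', 'rh1ni']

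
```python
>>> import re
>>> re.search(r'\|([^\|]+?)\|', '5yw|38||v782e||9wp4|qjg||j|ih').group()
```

'|38|'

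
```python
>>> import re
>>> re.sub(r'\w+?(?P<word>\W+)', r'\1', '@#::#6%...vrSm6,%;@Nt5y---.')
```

This matches one or more of a word character (lazy); then one or more of a non-word character (captured as 'word').
Matches: at [5:10] → '6%...'; at [10:19] → 'vrSm6,%;@'; at [19:27] → 'Nt5y---.'.
`\1` in the replacement pulls in group 1's text for each match.

'@#::#%...,%;@---.'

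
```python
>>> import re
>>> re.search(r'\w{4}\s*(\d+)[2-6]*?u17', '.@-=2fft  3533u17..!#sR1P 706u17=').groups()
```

('3533',)

This matches exactly 4 of a word character, then zero or more of whitespace; then one or more of a digit (captured); then zero or more of a character in [2-6] (lazy), then the literal 'u17'.
Unlike `match`, `search` isn't anchored — it looks for the pattern anywhere in the string.
The match spans [4:17] → '2fft  3533u17'.
Captured: group 1 = '3533'.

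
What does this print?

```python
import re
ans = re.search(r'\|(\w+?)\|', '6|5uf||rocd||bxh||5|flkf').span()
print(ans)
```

(1, 6)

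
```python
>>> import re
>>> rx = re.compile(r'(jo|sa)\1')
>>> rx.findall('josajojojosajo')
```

['jo']

A backreference is literal: `\1` must see the identical characters the first group matched.
Walking the string: at [4:8] match 'jojo', group 1 = 'jo'.
One capturing group, so `findall` returns just the captured substring from the one match — 1 in all.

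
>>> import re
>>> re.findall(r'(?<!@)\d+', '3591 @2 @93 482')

['3591', '3', '482']

Because the assertion is negative and zero-width, positions next to the forbidden text are skipped.
Matches: at [0:4] → '3591'; at [10:11] → '3'; at [12:15] → '482'.
No capturing groups, so `findall` returns the 3 full match strings.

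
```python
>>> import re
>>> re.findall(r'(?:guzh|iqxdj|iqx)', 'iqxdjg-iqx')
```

Alternation tries branches left to right and keeps the first one that lets the overall match succeed at that position.
Matches: at [0:5] → 'iqxdj'; at [7:10] → 'iqx'.
`findall` yields the raw match text (2 of them) because the pattern has no groups.

['iqxdj', 'iqx']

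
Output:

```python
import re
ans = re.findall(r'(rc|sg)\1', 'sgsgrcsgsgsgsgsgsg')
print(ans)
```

A backreference is literal: `\1` must see the identical characters the first group matched.
Walking the string: at [0:4] match 'sgsg', group 1 = 'sg'; at [6:10] match 'sgsg', group 1 = 'sg'; at [10:14] match 'sgsg', group 1 = 'sg'; at [14:18] match 'sgsg', group 1 = 'sg'.
With a single group, `findall` returns only what that group captured — 4 items.

['sg', 'sg', 'sg', 'sg']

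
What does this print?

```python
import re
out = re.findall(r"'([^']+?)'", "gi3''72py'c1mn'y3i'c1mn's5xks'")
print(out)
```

Walking the string: at [4:10] match "'72py'", group 1 = '72py'; at [14:19] match "'y3i'", group 1 = 'y3i'; at [23:30] match "'s5xks'", group 1 = 's5xks'.
Because there's exactly one group, `findall` drops the full match and keeps group 1 from each hit.

['72py', 'y3i', 's5xks']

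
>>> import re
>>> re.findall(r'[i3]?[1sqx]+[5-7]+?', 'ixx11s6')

Since nothing is captured, `findall` lists the 1 matched substring directly.

['ixx11s6']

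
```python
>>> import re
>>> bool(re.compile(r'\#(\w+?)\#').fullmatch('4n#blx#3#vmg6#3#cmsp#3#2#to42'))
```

For `fullmatch`, every character of the input must be accounted for by the pattern.
Here the string isn't matched end-to-end, so the call returns None, and `bool(None)` is False.

False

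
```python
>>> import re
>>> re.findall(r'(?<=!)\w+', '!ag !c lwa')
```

['ag', 'c']

Lookahead/lookbehind check context without consuming it, so the matched span excludes the asserted characters.
Matches: at [1:3] → 'ag'; at [5:6] → 'c'.
No capturing groups, so `findall` returns the 2 full match strings.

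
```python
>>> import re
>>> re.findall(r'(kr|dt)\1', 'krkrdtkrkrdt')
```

`\1` is not a pattern — it's the concrete string captured by group 1, re-applied verbatim.
Walking the string: at [0:4] match 'krkr', group 1 = 'kr'; at [6:10] match 'krkr', group 1 = 'kr'.
`findall` collects group 1 from each match (2 total).

['kr', 'kr']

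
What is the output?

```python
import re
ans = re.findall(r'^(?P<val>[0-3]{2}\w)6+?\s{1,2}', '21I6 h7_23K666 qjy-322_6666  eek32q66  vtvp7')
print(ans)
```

Pattern: anchored at the start of the string; then exactly 2 of a character in [0-3], then a word character (captured as 'val'); then one or more of the literal '6' (lazy), then 1 to 2 of whitespace.
Scanning left to right: at [0:5] match '21I6 ', group 1 = '21I'.
One capturing group, so `findall` returns just the captured substring from the one match — 1 in all.

['21I']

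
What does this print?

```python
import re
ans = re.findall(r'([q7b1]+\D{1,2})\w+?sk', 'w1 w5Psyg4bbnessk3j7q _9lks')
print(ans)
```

['1 w']

One capturing group, so `findall` returns just the captured substring from the one match — 1 in all.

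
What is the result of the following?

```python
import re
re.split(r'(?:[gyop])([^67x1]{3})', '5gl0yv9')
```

['5', 'l0y', 'v9']

`re.split` interleaves the captured-group text with the surrounding fragments.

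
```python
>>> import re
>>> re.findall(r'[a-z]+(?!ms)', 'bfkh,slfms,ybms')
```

['bfkh', 'slfms', 'ybms']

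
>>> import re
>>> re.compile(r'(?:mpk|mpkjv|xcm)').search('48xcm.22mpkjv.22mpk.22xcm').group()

The match spans [2:5] → 'xcm'.

'xcm'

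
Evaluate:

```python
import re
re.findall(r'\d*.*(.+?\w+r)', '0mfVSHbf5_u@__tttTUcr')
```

['Ucr']

Pattern: zero or more of a digit, then zero or more of any character; then one or more of any character (lazy), then one or more of a word character, then a literal 'r' (captured).
Scanning left to right: at [0:21] match '0mfVSHbf5_u@__tttTUcr', group 1 = 'Ucr'.
`findall` collects group 1 from the one match (1 total).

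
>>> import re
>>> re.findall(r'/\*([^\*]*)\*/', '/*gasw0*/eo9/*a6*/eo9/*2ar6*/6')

`findall` collects group 1 from each match (3 total).

['gasw0', 'a6', '2ar6']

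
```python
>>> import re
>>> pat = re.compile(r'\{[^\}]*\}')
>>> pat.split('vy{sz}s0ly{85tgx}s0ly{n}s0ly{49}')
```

The string is cut at each match, leaving 5 pieces.

['vy', 's0ly', 's0ly', 's0ly', '']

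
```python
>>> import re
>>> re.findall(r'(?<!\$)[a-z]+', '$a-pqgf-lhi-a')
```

['pqgf', 'lhi', 'a']

`(?!…)`/`(?<!…)` only lets a position through if the neighbouring text does NOT match; no characters are consumed.
`findall` yields the raw match text (3 of them) because the pattern has no groups.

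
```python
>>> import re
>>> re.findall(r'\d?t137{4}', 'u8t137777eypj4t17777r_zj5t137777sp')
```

This matches optionally a digit, then the literal 't13'; then exactly 4 of a literal '7'.
Walking the string: at [1:9] → '8t137777'; at [24:32] → '5t137777'.
No capturing groups, so `findall` returns the 2 full match strings.

['8t137777', '5t137777']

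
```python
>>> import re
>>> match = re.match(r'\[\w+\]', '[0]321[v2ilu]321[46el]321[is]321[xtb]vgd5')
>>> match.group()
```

`re.match` won't scan ahead — the pattern has to work from the very first character.
The match spans [0:3] → '[0]'.

'[0]'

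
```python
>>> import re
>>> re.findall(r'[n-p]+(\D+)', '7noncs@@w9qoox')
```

Pattern: one or more of a character in [n-p]; then one or more of a non-digit (captured).
Scanning left to right: at [1:9] match 'noncs@@w', group 1 = 'cs@@w'; at [11:14] match 'oox', group 1 = 'x'.
With a single group, `findall` returns only what that group captured — 2 items.

['cs@@w', 'x']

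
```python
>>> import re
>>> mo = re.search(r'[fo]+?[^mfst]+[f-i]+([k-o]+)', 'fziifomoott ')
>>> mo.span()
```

The match spans [0:9] → 'fziifomoo'.

(0, 9)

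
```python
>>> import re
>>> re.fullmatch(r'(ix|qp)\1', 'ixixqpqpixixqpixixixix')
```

A backreference is literal: `\1` must see the identical characters the first group matched.
`fullmatch` succeeds only if the pattern covers the string from start to end.
Here there's no way to consume every character, so the call returns None.

None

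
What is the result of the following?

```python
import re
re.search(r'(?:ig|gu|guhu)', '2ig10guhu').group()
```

'ig'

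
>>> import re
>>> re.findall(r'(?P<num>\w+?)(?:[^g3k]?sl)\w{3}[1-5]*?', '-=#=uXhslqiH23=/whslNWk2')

['uX', 'w']

This matches one or more of a word character (lazy) (captured as 'num'); then optionally any character except [g3k], then the literal 'sl' (non-capturing group); then exactly 3 of a word character, then zero or more of a character in [1-5] (lazy).
Because there's exactly one group, `findall` drops the full match and keeps group 1 from each hit.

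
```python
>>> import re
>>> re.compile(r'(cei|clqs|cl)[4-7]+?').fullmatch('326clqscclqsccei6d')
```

`re.fullmatch` is like wrapping the pattern in `^…$` (in single-line mode).
Here there's no way to consume every character, so the call returns None.

None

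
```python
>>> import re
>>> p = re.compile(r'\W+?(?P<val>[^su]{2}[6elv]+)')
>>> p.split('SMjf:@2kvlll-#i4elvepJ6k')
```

['SMjf', '2kvlll', '', 'i4elve', 'pJ6k']

Because the pattern has a capturing group, `split` also inserts each captured text between the pieces.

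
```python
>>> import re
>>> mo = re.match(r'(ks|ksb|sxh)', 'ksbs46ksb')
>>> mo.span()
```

(0, 2)

Alternation tries branches left to right and keeps the first one that lets the overall match succeed at that position.
`match` is anchored at position 0; if the pattern doesn't fit there, it returns None.
The match spans [0:2] → 'ks'.
Captured: group 1 = 'ks'.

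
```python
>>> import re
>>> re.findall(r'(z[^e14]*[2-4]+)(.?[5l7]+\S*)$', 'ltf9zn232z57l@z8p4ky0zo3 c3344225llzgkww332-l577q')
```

[('zo3 c334422', '5llzgkww332-l577q')]

Pattern: a literal 'z', then zero or more of any character except [e14], then one or more of a character in [2-4] (captured); then optionally any character, then one or more of one of [5l7], then zero or more of a non-whitespace character (captured); then anchored at the end.
Walking the string: at [21:49] match 'zo3 c3344225llzgkww332-l577q', groups = ('zo3 c334422', '5llzgkww332-l577q').
`findall` packs the 2 group values into a tuple for every match.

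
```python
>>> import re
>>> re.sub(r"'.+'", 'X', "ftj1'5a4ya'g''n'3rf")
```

'ftj1X3rf'

Matches: at [4:16] → "'5a4ya'g''n'".
Each match is replaced by 'X'.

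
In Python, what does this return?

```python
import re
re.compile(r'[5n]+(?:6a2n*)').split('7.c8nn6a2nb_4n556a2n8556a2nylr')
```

This matches one or more of one of [5n]; then the literal '6a2', then zero or more of a literal 'n' (non-capturing group).
Matches to split on: at [4:10] → 'nn6a2n'; at [13:20] → 'n556a2n'; at [21:27] → '556a2n'.
Splitting on the pattern gives 4 pieces.

['7.c8', 'b_4', '8', 'ylr']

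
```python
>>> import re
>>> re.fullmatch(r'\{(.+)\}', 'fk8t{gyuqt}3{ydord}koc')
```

`re.fullmatch` requires the pattern to consume the entire string.
Here there's no way to consume every character, so the call returns None.

None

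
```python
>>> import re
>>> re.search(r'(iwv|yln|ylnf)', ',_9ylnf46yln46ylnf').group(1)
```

`|` is ordered: at each position the engine commits to the first alternative that works.
`re.search` tries every starting position until one works.
The match spans [3:6] → 'yln'.
Captured: group 1 = 'yln'.

'yln'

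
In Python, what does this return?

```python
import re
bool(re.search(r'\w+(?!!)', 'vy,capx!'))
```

Because the assertion is negative and zero-width, positions next to the forbidden text are skipped.
The match spans [0:2] → 'vy'.

True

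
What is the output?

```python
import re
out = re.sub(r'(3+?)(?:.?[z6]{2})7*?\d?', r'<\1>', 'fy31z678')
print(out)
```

fy<3>8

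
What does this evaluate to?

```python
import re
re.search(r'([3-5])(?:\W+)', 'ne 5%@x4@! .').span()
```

The match spans [3:6] → '5%@'.

(3, 6)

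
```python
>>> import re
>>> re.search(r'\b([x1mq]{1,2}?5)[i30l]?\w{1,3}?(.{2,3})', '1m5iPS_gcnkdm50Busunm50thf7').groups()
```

('1m5', 'S_g')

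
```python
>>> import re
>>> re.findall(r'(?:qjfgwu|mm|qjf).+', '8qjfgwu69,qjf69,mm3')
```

['qjfgwu69,qjf69,mm3']

Matches: at [1:19] → 'qjfgwu69,qjf69,mm3'.
`findall` yields the raw match text (1 of them) because the pattern has no groups.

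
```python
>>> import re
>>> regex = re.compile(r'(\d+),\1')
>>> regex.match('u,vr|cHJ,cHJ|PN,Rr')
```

None

`re.match` won't scan ahead — the pattern has to work from the very first character.
Here the pattern fails at index 0, so the call returns None.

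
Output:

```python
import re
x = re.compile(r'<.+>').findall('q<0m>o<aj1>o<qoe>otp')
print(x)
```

['<0m>o<aj1>o<qoe>']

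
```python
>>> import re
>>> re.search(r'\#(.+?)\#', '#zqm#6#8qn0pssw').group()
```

With the lazy modifier that quantifier settles for the fewest repetitions that let the rest of the pattern succeed (the atoms after it are unaffected and can still be greedy).
The match spans [0:5] → '#zqm#'.

'#zqm#'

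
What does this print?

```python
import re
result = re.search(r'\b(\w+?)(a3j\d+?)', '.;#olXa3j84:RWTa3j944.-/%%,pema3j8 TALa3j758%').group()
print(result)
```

olXa3j8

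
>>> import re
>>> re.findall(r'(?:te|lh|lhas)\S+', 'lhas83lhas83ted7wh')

['lhas83lhas83ted7wh']

Scanning left to right: at [0:18] → 'lhas83lhas83ted7wh'.
No capturing groups, so `findall` returns the 1 full match string.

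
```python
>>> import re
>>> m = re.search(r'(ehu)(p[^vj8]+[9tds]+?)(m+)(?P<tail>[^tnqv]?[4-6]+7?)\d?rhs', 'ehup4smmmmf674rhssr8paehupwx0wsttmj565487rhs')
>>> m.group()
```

'ehup4smmmmf674rhs'

This matches the literal 'eh', then a literal 'u' (captured); then a literal 'p', then one or more of any character except [vj8], then one or more of one of [9tds] (lazy) (captured); then one or more of a literal 'm' (captured); then optionally any character except [tnqv], then one or more of a character in [4-6], then optionally a literal '7' (captured as 'tail'); then optionally a digit, then the literal 'rhs'.
`re.search` tries every starting position until one works.
The match spans [0:17] → 'ehup4smmmmf674rhs'.
Captured: group 1 = 'ehu', group 2 = 'p4s', group 3 = 'mmmm', group 4 = 'f67'.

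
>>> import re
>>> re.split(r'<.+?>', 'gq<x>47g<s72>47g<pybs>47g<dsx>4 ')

A non-greedy quantifier consumes as few characters as it can — just enough that the remainder of the pattern still matches from where it stops; whatever follows it matches normally.
Matches to split on: at [2:5] → '<x>'; at [8:13] → '<s72>'; at [16:22] → '<pybs>'; at [25:30] → '<dsx>'.
Each match becomes a cut point; 5 segments remain.

['gq', '47g', '47g', '47g', '4 ']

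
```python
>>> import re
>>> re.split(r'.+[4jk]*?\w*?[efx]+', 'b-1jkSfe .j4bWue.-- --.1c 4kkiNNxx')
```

The string is cut at each match, leaving 2 pieces.

['', '']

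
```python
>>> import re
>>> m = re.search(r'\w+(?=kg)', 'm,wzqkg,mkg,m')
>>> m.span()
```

The positive lookaround only admits positions where the adjacent text matches; those characters stay outside the span.
`re.search` scans for the first position where the pattern succeeds.
The match spans [2:5] → 'wzq'.

(2, 5)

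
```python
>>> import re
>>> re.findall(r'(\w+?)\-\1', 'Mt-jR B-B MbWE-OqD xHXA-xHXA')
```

['B', 'xHXA']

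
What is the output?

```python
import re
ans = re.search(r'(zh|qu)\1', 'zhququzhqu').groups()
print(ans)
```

('qu',)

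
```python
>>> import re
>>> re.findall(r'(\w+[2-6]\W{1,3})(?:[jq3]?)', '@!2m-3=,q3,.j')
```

Pattern: one or more of a word character, then a character in [2-6], then 1 to 3 of a non-word character (captured); then optionally one of [jq3] (non-capturing group).
With a single group, `findall` returns only what that group captured — 1 item.

['q3,.']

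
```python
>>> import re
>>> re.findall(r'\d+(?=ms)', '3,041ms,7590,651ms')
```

['041', '651']

Lookahead/lookbehind check context without consuming it, so the matched span excludes the asserted characters.
With no groups in the pattern, `findall` gives back each whole match — 2 here.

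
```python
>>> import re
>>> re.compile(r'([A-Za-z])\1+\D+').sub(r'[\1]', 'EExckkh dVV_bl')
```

A backreference is literal: `\1` must see the identical characters the first group matched.
Matches: at [0:14] → 'EExckkh dVV_bl'.
The replacement refers to a captured group, so each match is rewritten using its own captured text.

'[E]'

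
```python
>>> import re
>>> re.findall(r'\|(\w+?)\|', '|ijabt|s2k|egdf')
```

['ijabt']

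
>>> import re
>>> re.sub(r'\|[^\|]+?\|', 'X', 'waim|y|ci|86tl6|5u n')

`sub` substitutes 'X' at each match site.

'waimXciX5u n'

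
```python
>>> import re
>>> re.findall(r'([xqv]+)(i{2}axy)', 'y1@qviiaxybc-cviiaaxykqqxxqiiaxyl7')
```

This matches one or more of one of [xqv] (captured); then exactly 2 of the literal 'i', then the literal 'axy' (captured).
With 2 capturing groups, `findall` returns a 2-tuple per match.

[('qv', 'iiaxy'), ('qqxxq', 'iiaxy')]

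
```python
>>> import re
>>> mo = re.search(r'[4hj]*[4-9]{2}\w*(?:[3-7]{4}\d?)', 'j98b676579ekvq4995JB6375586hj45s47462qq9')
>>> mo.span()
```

(0, 37)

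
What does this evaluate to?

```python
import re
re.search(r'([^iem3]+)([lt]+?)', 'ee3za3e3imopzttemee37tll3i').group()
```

'opztt'

This matches one or more of any character except [iem3] (captured); then one or more of one of [lt] (lazy) (captured).
The match spans [10:15] → 'opztt'.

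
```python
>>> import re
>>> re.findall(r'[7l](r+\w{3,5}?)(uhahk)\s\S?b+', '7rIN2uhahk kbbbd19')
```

`findall` packs the 2 group values into a tuple for every match.

[('rIN2', 'uhahk')]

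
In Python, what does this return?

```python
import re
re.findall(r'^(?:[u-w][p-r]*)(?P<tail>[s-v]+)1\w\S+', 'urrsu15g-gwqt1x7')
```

['su']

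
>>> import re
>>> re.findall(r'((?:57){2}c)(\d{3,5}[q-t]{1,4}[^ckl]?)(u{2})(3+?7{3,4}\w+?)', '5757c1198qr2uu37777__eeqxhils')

[('5757c', '1198qr2', 'uu', '37777_')]

Pattern: the literal '57' repeated 2 times, then a literal 'c' (captured); then 3 to 5 of a digit, then 1 to 4 of a character in [q-t], then optionally any character except [ckl] (captured); then exactly 2 of a literal 'u' (captured); then one or more of a literal '3' (lazy), then 3 to 4 of the literal '7', then one or more of a word character (lazy) (captured).
Lazy quantifiers expand one character at a time until the remainder of the pattern can match.
Matches: at [0:20] match '5757c1198qr2uu37777_', groups = ('5757c', '1198qr2', 'uu', '37777_').
Multiple groups make `findall` return tuples — one 4-tuple for the one match.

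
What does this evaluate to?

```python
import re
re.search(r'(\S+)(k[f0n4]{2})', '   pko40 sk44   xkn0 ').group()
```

The match spans [9:13] → 'sk44'.

'sk44'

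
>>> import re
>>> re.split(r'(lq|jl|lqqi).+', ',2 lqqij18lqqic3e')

Alternation isn't longest-match — the leftmost alternative that fits at this position is chosen.
Matches to split on: at [3:17] → 'lqqij18lqqic3e'.
`re.split` interleaves the captured-group text with the surrounding fragments.

[',2 ', 'lq', '']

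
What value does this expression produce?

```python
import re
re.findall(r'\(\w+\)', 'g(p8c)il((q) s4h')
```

Scanning left to right: at [1:6] → '(p8c)'; at [9:12] → '(q)'.
With no groups in the pattern, `findall` gives back each whole match — 2 here.

['(p8c)', '(q)']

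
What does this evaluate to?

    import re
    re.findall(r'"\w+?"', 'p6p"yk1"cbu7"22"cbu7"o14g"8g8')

Scanning left to right: at [3:8] → '"yk1"'; at [12:16] → '"22"'; at [20:26] → '"o14g"'.
`findall` yields the raw match text (3 of them) because the pattern has no groups.

['"yk1"', '"22"', '"o14g"']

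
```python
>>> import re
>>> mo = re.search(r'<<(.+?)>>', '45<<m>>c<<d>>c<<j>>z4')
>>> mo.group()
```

Lazy quantifiers expand one character at a time until the remainder of the pattern can match.
Unlike `match`, `search` isn't anchored — it looks for the pattern anywhere in the string.
The match spans [2:7] → '<<m>>'.
Captured: group 1 = 'm'.

'<<m>>'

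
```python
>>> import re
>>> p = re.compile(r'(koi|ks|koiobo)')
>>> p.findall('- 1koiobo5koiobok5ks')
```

The regex engine tests alternatives in the order written; an earlier branch that matches wins even if a later one would match more.
Because there's exactly one group, `findall` drops the full match and keeps group 1 from each hit.

['koi', 'koi', 'ks']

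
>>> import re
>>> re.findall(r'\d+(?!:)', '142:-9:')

`(?!…)`/`(?<!…)` only lets a position through if the neighbouring text does NOT match; no characters are consumed.
`findall` yields the raw match text (1 of them) because the pattern has no groups.

['14']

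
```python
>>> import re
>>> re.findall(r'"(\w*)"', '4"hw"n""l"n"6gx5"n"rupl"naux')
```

['hw', '', 'n', 'n']

Because there's exactly one group, `findall` drops the full match and keeps group 1 from each hit.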